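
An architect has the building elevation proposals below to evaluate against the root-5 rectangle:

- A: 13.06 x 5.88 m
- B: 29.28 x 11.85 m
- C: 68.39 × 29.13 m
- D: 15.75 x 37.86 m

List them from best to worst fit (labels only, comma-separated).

A, C, D, B

A: 13.06/5.88 ≈ 2.221 → |2.221 − 2.236| = 0.015
B: 29.28/11.85 ≈ 2.471 → |2.471 − 2.236| = 0.235
C: 68.39/29.13 ≈ 2.348 → |2.348 − 2.236| = 0.112
D: 37.86/15.75 ≈ 2.404 → |2.404 − 2.236| = 0.168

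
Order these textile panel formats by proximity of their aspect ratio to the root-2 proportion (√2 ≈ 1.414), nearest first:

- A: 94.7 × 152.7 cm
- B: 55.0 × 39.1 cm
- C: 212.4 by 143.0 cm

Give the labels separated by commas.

B, C, A

Ratios: A = 152.7 / 94.7 ≈ 1.612; B = 55.0 / 39.1 ≈ 1.407; C = 212.4 / 143.0 ≈ 1.485.
|Δ from 1.414|: A 0.198; B 0.007; C 0.071.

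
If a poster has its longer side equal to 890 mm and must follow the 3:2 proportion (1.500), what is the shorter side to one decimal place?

3:2 = 1.50000.
Shorter side = 890 ÷ 1.50000 ≈ 593.333 → 593.3 mm.

593.3 mm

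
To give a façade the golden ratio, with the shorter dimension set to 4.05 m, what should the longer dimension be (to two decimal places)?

6.55 m

golden ratio ≈ 1.61803.
Longer side = 4.05 × 1.61803 ≈ 6.5530 → 6.55 m.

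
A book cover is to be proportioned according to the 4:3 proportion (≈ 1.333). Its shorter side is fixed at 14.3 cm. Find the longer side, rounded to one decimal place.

19.1 cm

4:3 ≈ 1.33333.
Longer side = 14.3 × 1.33333 ≈ 19.067 → 19.1 cm.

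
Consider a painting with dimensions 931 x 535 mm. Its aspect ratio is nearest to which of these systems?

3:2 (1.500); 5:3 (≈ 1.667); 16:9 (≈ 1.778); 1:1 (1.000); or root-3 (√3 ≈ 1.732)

931/535 ≈ 1.740. Nearest candidates are root-3 (1.732, off by 0.008) and 16:9 (1.778, off by 0.038).

root-3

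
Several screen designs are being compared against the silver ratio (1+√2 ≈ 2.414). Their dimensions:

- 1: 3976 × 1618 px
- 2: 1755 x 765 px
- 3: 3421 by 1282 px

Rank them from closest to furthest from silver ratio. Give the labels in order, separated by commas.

Ratios: 1 = 3976 / 1618 ≈ 2.457; 2 = 1755 / 765 ≈ 2.294; 3 = 3421 / 1282 ≈ 2.668.
|Δ from 2.414|: 1 0.043; 2 0.120; 3 0.254.

1, 2, 3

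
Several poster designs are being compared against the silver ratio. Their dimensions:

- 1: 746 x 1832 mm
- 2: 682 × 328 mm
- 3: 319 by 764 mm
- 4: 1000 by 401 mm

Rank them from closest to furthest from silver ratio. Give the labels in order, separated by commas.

Ratios: 1 = 1832 / 746 ≈ 2.456; 2 = 682 / 328 ≈ 2.079; 3 = 764 / 319 ≈ 2.395; 4 = 1000 / 401 ≈ 2.494.
|Δ from 2.414|: 1 0.042; 2 0.335; 3 0.019; 4 0.080.

3, 1, 4, 2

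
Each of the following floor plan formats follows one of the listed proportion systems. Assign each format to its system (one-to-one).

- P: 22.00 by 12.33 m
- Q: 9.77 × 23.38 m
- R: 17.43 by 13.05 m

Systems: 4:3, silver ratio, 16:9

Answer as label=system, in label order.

P = 22.00/12.33 ≈ 1.784 → 16:9 (1.778)
Q = 23.38/9.77 ≈ 2.393 → silver ratio (2.414)
R = 17.43/13.05 ≈ 1.336 → 4:3 (1.333)

P=16:9, Q=silver ratio, R=4:3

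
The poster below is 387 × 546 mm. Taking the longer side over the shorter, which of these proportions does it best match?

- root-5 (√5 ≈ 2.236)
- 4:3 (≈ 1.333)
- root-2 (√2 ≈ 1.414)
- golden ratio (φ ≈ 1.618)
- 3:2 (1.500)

546/387 ≈ 1.411. Nearest candidates are root-2 (1.414, off by 0.003) and 4:3 (1.333, off by 0.078).

root-2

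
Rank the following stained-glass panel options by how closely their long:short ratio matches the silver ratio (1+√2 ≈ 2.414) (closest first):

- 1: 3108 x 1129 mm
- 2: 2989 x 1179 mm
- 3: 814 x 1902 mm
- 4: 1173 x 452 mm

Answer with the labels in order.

3, 2, 4, 1

Ratios: 1 = 3108 / 1129 ≈ 2.753; 2 = 2989 / 1179 ≈ 2.535; 3 = 1902 / 814 ≈ 2.337; 4 = 1173 / 452 ≈ 2.595.
|Δ from 2.414|: 1 0.339; 2 0.121; 3 0.077; 4 0.181.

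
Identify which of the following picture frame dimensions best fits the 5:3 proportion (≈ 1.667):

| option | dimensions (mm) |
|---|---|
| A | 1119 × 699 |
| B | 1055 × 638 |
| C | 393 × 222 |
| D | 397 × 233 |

Target 5:3 ≈ 1.667.
A: 1.601 (Δ0.066)  B: 1.654 (Δ0.013)  C: 1.770 (Δ0.103)  D: 1.704 (Δ0.037)

B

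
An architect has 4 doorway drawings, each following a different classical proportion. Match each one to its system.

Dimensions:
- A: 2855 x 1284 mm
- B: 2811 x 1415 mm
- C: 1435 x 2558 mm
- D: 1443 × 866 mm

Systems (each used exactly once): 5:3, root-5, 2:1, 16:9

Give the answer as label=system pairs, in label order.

Ratios: A ≈ 2.224; B ≈ 1.987; C ≈ 1.783; D ≈ 1.666.
Targets: 5:3 ≈ 1.667; root-5 ≈ 2.236; 2:1 ≈ 2.000; 16:9 ≈ 1.778.

A=root-5, B=2:1, C=16:9, D=5:3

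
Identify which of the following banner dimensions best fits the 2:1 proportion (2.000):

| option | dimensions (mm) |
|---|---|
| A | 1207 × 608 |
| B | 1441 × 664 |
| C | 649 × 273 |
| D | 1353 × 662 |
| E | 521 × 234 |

A

Ratios (long/short): A ≈ 1.985; B ≈ 2.170; C ≈ 2.377; D ≈ 2.044; E ≈ 2.226.
2:1 ≈ 2.000; option A is nearest (Δ 0.015).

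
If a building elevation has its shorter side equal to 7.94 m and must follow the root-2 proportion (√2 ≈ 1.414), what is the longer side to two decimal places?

root-2 ≈ 1.41421.
Longer side = 7.94 × 1.41421 ≈ 11.2288 → 11.23 m.

11.23 m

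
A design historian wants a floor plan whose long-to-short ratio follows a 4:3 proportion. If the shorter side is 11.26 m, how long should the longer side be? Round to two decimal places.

15.01 m

4:3 ≈ 1.33333.
Longer side = 11.26 × 1.33333 ≈ 15.0133 → 15.01 m.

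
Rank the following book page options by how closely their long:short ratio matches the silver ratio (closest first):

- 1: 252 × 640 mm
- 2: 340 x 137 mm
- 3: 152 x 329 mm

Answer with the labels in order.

2, 1, 3

Ratios: 1 = 640 / 252 ≈ 2.540; 2 = 340 / 137 ≈ 2.482; 3 = 329 / 152 ≈ 2.164.
|Δ from 2.414|: 1 0.126; 2 0.068; 3 0.250.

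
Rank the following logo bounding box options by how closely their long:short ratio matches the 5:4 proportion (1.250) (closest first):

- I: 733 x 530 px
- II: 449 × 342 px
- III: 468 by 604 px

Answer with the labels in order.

Ratios: I = 733 / 530 ≈ 1.383; II = 449 / 342 ≈ 1.313; III = 604 / 468 ≈ 1.291.
|Δ from 1.250|: I 0.133; II 0.063; III 0.041.

III, II, I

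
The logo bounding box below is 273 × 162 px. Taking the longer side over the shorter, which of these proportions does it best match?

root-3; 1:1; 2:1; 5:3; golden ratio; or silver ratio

273/162 ≈ 1.685. Nearest candidates are 5:3 (1.667, off by 0.018) and root-3 (1.732, off by 0.047).

5:3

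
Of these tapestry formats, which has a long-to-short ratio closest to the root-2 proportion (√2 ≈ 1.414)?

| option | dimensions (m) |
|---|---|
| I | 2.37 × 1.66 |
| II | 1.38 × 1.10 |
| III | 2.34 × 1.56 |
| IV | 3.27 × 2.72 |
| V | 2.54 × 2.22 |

I

Target root-2 ≈ 1.414.
I: 1.428 (Δ0.014)  II: 1.255 (Δ0.159)  III: 1.500 (Δ0.086)  IV: 1.202 (Δ0.212)  V: 1.144 (Δ0.270)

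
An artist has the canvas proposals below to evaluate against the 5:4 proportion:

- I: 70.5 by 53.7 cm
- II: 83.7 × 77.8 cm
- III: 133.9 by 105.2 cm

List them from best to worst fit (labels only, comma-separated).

I: 70.5/53.7 ≈ 1.313 → |1.313 − 1.250| = 0.063
II: 83.7/77.8 ≈ 1.076 → |1.076 − 1.250| = 0.174
III: 133.9/105.2 ≈ 1.273 → |1.273 − 1.250| = 0.023

III, I, II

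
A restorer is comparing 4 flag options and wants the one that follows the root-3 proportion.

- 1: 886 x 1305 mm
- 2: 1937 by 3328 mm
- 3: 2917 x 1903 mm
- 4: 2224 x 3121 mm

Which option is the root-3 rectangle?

Target root-3 ≈ 1.732.
1: 1.473 (Δ0.259)  2: 1.718 (Δ0.014)  3: 1.533 (Δ0.199)  4: 1.403 (Δ0.329)

2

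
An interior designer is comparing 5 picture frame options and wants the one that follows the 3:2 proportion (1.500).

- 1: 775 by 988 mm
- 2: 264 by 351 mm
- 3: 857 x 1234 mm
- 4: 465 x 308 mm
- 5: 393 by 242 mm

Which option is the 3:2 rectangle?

Target 3:2 ≈ 1.500.
1: 1.275 (Δ0.225)  2: 1.330 (Δ0.170)  3: 1.440 (Δ0.060)  4: 1.510 (Δ0.010)  5: 1.624 (Δ0.124)

4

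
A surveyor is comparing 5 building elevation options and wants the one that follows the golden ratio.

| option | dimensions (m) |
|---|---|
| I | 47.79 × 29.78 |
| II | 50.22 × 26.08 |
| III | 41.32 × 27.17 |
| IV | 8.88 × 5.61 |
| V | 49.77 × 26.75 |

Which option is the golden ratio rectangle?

Ratios (long/short): I ≈ 1.605; II ≈ 1.926; III ≈ 1.521; IV ≈ 1.583; V ≈ 1.861.
golden ratio ≈ 1.618; option I is nearest (Δ 0.013).

I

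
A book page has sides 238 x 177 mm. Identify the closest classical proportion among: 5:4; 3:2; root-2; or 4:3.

4:3

238/177 ≈ 1.345. Nearest candidates are 4:3 (1.333, off by 0.012) and root-2 (1.414, off by 0.069).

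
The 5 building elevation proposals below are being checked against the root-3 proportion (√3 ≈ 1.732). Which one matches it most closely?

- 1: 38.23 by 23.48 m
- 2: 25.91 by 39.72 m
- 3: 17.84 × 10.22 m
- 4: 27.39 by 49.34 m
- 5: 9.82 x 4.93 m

Ratios (long/short): 1 ≈ 1.628; 2 ≈ 1.533; 3 ≈ 1.746; 4 ≈ 1.801; 5 ≈ 1.992.
root-3 ≈ 1.732; option 3 is nearest (Δ 0.014).

3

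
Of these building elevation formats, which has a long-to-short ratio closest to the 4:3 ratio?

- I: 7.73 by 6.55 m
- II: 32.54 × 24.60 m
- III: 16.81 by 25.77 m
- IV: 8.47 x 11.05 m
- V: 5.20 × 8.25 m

Ratios (long/short): I ≈ 1.180; II ≈ 1.323; III ≈ 1.533; IV ≈ 1.305; V ≈ 1.587.
4:3 ≈ 1.333; option II is nearest (Δ 0.010).

II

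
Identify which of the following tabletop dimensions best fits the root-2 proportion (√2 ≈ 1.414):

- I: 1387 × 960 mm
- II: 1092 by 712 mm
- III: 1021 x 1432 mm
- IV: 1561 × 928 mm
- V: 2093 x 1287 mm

III

Ratios (long/short): I ≈ 1.445; II ≈ 1.534; III ≈ 1.403; IV ≈ 1.682; V ≈ 1.626.
root-2 ≈ 1.414; option III is nearest (Δ 0.011).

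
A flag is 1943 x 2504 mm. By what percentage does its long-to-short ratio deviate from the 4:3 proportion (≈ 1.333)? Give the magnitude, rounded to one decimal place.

Ratio = 2504 / 1943 ≈ 1.2887.
Ideal 4:3 ≈ 1.3333. |1.2887 − 1.3333| / 1.3333 ≈ 3.35% → 3.3%.

3.3%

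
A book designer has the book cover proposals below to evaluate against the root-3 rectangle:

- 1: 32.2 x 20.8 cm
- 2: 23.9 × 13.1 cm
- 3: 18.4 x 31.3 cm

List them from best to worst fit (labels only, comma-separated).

3, 2, 1

Ratios: 1 = 32.2 / 20.8 ≈ 1.548; 2 = 23.9 / 13.1 ≈ 1.824; 3 = 31.3 / 18.4 ≈ 1.701.
|Δ from 1.732|: 1 0.184; 2 0.092; 3 0.031.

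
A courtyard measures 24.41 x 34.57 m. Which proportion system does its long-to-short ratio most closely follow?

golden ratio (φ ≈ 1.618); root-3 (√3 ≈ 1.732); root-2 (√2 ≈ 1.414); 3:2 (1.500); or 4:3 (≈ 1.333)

Ratio = 34.57 / 24.41 ≈ 1.416.
Distances: golden ratio 1.618 (Δ 0.202); root-3 1.732 (Δ 0.316); root-2 1.414 (Δ 0.002); 3:2 1.500 (Δ 0.084); 4:3 1.333 (Δ 0.083).

root-2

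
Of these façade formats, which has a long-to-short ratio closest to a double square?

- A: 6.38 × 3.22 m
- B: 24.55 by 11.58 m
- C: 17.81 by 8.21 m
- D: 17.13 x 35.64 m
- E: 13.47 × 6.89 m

Target 2:1 ≈ 2.000.
A: 1.981 (Δ0.019)  B: 2.120 (Δ0.120)  C: 2.169 (Δ0.169)  D: 2.081 (Δ0.081)  E: 1.955 (Δ0.045)

A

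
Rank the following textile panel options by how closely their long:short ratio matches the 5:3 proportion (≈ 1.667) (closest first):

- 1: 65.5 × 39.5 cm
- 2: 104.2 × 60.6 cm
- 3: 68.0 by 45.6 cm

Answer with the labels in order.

1, 2, 3

Ratios: 1 = 65.5 / 39.5 ≈ 1.658; 2 = 104.2 / 60.6 ≈ 1.719; 3 = 68.0 / 45.6 ≈ 1.491.
|Δ from 1.667|: 1 0.009; 2 0.052; 3 0.176.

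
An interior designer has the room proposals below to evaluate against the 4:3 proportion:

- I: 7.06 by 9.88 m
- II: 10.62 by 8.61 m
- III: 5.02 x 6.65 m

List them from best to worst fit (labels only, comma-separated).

Ratios: I = 9.88 / 7.06 ≈ 1.399; II = 10.62 / 8.61 ≈ 1.233; III = 6.65 / 5.02 ≈ 1.325.
|Δ from 1.333|: I 0.066; II 0.100; III 0.008.

III, I, II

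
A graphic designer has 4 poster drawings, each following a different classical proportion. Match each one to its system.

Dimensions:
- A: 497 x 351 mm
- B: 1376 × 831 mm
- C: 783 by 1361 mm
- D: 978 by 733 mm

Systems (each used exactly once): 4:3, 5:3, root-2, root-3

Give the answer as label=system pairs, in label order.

A = 497/351 ≈ 1.416 → root-2 (1.414)
B = 1376/831 ≈ 1.656 → 5:3 (1.667)
C = 1361/783 ≈ 1.738 → root-3 (1.732)
D = 978/733 ≈ 1.334 → 4:3 (1.333)

A=root-2, B=5:3, C=root-3, D=4:3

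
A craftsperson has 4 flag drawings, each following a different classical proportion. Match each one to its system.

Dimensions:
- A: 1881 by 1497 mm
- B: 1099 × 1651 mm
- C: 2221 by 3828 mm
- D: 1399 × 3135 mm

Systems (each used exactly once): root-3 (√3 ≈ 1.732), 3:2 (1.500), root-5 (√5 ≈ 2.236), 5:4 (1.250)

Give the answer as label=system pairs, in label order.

A = 1881/1497 ≈ 1.257 → 5:4 (1.250)
B = 1651/1099 ≈ 1.502 → 3:2 (1.500)
C = 3828/2221 ≈ 1.724 → root-3 (1.732)
D = 3135/1399 ≈ 2.241 → root-5 (2.236)

A=5:4, B=3:2, C=root-3, D=root-5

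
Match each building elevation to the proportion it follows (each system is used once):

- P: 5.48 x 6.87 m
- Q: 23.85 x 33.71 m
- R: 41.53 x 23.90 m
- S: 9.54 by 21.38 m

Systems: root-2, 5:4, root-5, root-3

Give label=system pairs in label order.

P = 6.87/5.48 ≈ 1.254 → 5:4 (1.250)
Q = 33.71/23.85 ≈ 1.413 → root-2 (1.414)
R = 41.53/23.90 ≈ 1.738 → root-3 (1.732)
S = 21.38/9.54 ≈ 2.241 → root-5 (2.236)

P=5:4, Q=root-2, R=root-3, S=root-5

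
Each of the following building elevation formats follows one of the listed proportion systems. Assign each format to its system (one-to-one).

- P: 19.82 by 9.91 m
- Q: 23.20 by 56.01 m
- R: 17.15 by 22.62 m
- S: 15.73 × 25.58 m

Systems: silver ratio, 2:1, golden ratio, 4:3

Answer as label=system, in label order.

Ratios: P ≈ 2.000; Q ≈ 2.414; R ≈ 1.319; S ≈ 1.626.
Targets: silver ratio ≈ 2.414; 2:1 ≈ 2.000; golden ratio ≈ 1.618; 4:3 ≈ 1.333.

P=2:1, Q=silver ratio, R=4:3, S=golden ratio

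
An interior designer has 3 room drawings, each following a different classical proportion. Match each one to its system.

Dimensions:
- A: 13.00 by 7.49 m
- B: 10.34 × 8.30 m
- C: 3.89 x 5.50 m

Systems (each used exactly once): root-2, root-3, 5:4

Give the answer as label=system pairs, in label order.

A = 13.00/7.49 ≈ 1.736 → root-3 (1.732)
B = 10.34/8.30 ≈ 1.246 → 5:4 (1.250)
C = 5.50/3.89 ≈ 1.414 → root-2 (1.414)

A=root-3, B=5:4, C=root-2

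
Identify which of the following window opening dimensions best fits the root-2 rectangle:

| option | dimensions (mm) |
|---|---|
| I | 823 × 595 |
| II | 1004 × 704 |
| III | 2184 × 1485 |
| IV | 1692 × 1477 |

II

Target root-2 ≈ 1.414.
I: 1.383 (Δ0.031)  II: 1.426 (Δ0.012)  III: 1.471 (Δ0.057)  IV: 1.146 (Δ0.268)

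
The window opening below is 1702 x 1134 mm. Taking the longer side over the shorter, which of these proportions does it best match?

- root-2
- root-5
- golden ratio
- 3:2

Ratio = 1702 / 1134 ≈ 1.501.
Distances: root-2 1.414 (Δ 0.087); root-5 2.236 (Δ 0.735); golden ratio 1.618 (Δ 0.117); 3:2 1.500 (Δ 0.001).

3:2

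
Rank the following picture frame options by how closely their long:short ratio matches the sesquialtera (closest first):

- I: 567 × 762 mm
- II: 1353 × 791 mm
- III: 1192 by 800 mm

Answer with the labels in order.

III, I, II

Ratios: I = 762 / 567 ≈ 1.344; II = 1353 / 791 ≈ 1.710; III = 1192 / 800 ≈ 1.490.
|Δ from 1.500|: I 0.156; II 0.210; III 0.010.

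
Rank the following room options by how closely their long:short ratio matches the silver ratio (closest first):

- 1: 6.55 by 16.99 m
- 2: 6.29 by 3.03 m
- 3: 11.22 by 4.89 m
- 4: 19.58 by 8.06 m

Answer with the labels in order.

4, 3, 1, 2

1: 16.99/6.55 ≈ 2.594 → |2.594 − 2.414| = 0.180
2: 6.29/3.03 ≈ 2.076 → |2.076 − 2.414| = 0.338
3: 11.22/4.89 ≈ 2.294 → |2.294 − 2.414| = 0.120
4: 19.58/8.06 ≈ 2.429 → |2.429 − 2.414| = 0.015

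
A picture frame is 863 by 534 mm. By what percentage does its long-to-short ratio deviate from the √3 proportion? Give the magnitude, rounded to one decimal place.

Ratio = 863 / 534 ≈ 1.6161.
Ideal root-3 ≈ 1.7321. |1.6161 − 1.7321| / 1.7321 ≈ 6.70% → 6.7%.

6.7%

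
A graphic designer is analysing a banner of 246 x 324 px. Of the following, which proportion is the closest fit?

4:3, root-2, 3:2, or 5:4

4:3

Ratio = 324 / 246 ≈ 1.317.
Distances: 4:3 1.333 (Δ 0.016); root-2 1.414 (Δ 0.097); 3:2 1.500 (Δ 0.183); 5:4 1.250 (Δ 0.067).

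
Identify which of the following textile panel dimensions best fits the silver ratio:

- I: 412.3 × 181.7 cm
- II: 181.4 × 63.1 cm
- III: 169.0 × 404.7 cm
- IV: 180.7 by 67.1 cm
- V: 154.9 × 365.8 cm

Target silver ratio ≈ 2.414.
I: 2.269 (Δ0.145)  II: 2.875 (Δ0.461)  III: 2.395 (Δ0.019)  IV: 2.693 (Δ0.279)  V: 2.362 (Δ0.052)

III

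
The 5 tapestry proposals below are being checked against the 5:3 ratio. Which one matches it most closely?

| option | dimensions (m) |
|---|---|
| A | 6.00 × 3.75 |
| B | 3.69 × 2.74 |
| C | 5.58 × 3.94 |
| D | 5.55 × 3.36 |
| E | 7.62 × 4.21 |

Target 5:3 ≈ 1.667.
A: 1.600 (Δ0.067)  B: 1.347 (Δ0.320)  C: 1.416 (Δ0.251)  D: 1.652 (Δ0.015)  E: 1.810 (Δ0.143)

D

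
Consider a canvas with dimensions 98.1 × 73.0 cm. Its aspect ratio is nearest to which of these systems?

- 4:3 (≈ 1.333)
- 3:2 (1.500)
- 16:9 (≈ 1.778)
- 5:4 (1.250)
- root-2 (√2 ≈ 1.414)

Ratio = 98.1 / 73.0 ≈ 1.344.
Distances: 4:3 1.333 (Δ 0.011); 3:2 1.500 (Δ 0.156); 16:9 1.778 (Δ 0.434); 5:4 1.250 (Δ 0.094); root-2 1.414 (Δ 0.070).

4:3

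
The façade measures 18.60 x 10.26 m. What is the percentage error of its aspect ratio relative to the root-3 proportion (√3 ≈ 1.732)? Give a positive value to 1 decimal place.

Ratio = 18.60 / 10.26 ≈ 1.8129.
Ideal root-3 ≈ 1.7321. |1.8129 − 1.7321| / 1.7321 ≈ 4.66% → 4.7%.

4.7%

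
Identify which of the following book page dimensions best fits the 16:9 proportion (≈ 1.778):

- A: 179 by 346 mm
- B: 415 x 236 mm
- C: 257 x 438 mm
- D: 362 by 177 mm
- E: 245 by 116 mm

B

Ratios (long/short): A ≈ 1.933; B ≈ 1.758; C ≈ 1.704; D ≈ 2.045; E ≈ 2.112.
16:9 ≈ 1.778; option B is nearest (Δ 0.020).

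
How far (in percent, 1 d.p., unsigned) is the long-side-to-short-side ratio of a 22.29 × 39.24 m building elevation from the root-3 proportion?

Ratio = 39.24 / 22.29 ≈ 1.7604.
Ideal root-3 ≈ 1.7321. |1.7604 − 1.7321| / 1.7321 ≈ 1.63% → 1.6%.

1.6%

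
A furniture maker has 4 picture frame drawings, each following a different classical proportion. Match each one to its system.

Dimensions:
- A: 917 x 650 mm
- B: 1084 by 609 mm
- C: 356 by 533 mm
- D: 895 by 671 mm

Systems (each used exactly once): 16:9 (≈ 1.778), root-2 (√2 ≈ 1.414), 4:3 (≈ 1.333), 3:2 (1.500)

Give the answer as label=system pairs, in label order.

Ratios: A ≈ 1.411; B ≈ 1.780; C ≈ 1.497; D ≈ 1.334.
Targets: 16:9 ≈ 1.778; root-2 ≈ 1.414; 4:3 ≈ 1.333; 3:2 ≈ 1.500.

A=root-2, B=16:9, C=3:2, D=4:3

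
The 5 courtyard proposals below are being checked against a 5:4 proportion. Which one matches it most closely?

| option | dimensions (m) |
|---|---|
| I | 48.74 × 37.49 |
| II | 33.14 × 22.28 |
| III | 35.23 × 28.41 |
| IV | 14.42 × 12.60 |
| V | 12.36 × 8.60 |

III

Ratios (long/short): I ≈ 1.300; II ≈ 1.487; III ≈ 1.240; IV ≈ 1.144; V ≈ 1.437.
5:4 ≈ 1.250; option III is nearest (Δ 0.010).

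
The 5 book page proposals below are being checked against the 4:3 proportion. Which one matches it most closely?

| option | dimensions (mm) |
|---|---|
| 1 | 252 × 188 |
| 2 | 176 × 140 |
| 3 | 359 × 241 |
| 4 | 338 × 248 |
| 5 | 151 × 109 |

Target 4:3 ≈ 1.333.
1: 1.340 (Δ0.007)  2: 1.257 (Δ0.076)  3: 1.490 (Δ0.157)  4: 1.363 (Δ0.030)  5: 1.385 (Δ0.052)

1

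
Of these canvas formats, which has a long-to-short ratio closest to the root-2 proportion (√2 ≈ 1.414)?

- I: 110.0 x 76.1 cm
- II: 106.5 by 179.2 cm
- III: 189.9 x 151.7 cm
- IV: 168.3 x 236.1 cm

IV

Target root-2 ≈ 1.414.
I: 1.445 (Δ0.031)  II: 1.683 (Δ0.269)  III: 1.252 (Δ0.162)  IV: 1.403 (Δ0.011)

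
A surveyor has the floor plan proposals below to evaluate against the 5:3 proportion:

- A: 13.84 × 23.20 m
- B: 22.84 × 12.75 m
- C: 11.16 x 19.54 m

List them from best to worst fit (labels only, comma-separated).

A, C, B

Ratios: A = 23.20 / 13.84 ≈ 1.676; B = 22.84 / 12.75 ≈ 1.791; C = 19.54 / 11.16 ≈ 1.751.
|Δ from 1.667|: A 0.009; B 0.124; C 0.084.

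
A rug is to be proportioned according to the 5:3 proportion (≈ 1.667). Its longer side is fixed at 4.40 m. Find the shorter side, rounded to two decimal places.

5:3 ≈ 1.66667.
Shorter side = 4.40 ÷ 1.66667 ≈ 2.6400 → 2.64 m.

2.64 m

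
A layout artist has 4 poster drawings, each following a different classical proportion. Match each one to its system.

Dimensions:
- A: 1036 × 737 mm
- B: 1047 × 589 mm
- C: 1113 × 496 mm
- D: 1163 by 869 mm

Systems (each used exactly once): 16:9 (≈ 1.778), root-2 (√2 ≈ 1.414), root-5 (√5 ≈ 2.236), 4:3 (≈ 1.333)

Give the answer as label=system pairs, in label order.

A=root-2, B=16:9, C=root-5, D=4:3

Ratios: A ≈ 1.406; B ≈ 1.778; C ≈ 2.244; D ≈ 1.338.
Targets: 16:9 ≈ 1.778; root-2 ≈ 1.414; root-5 ≈ 2.236; 4:3 ≈ 1.333.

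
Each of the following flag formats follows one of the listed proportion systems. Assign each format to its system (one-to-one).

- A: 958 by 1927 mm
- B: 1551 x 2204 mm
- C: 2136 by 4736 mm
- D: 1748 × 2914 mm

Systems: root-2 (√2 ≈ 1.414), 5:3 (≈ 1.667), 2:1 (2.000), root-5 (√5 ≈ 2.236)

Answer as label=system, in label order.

A=2:1, B=root-2, C=root-5, D=5:3

A = 1927/958 ≈ 2.011 → 2:1 (2.000)
B = 2204/1551 ≈ 1.421 → root-2 (1.414)
C = 4736/2136 ≈ 2.217 → root-5 (2.236)
D = 2914/1748 ≈ 1.667 → 5:3 (1.667)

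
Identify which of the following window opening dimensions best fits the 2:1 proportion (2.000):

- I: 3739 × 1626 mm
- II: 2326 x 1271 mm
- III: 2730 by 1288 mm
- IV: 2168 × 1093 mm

IV

Ratios (long/short): I ≈ 2.300; II ≈ 1.830; III ≈ 2.120; IV ≈ 1.984.
2:1 ≈ 2.000; option IV is nearest (Δ 0.016).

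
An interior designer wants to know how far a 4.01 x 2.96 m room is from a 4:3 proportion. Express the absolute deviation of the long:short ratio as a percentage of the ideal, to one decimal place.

Ratio = 4.01 / 2.96 ≈ 1.3547.
Ideal 4:3 ≈ 1.3333. |1.3547 − 1.3333| / 1.3333 ≈ 1.61% → 1.6%.

1.6%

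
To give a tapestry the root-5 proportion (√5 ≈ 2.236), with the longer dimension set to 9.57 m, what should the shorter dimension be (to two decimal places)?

root-5 ≈ 2.23607.
Shorter side = 9.57 ÷ 2.23607 ≈ 4.2798 → 4.28 m.

4.28 m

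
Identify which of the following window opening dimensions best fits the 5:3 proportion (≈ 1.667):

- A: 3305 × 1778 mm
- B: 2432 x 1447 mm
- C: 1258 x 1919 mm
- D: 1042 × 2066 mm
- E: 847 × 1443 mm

Ratios (long/short): A ≈ 1.859; B ≈ 1.681; C ≈ 1.525; D ≈ 1.983; E ≈ 1.704.
5:3 ≈ 1.667; option B is nearest (Δ 0.014).

B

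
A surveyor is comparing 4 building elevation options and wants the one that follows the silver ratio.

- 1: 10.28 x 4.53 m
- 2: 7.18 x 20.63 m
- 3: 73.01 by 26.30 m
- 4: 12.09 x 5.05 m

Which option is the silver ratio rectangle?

4

Target silver ratio ≈ 2.414.
1: 2.269 (Δ0.145)  2: 2.873 (Δ0.459)  3: 2.776 (Δ0.362)  4: 2.394 (Δ0.020)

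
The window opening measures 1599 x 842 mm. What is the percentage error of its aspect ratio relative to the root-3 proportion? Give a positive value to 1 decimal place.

Ratio = 1599 / 842 ≈ 1.8990.
Ideal root-3 ≈ 1.7321. |1.8990 − 1.7321| / 1.7321 ≈ 9.64% → 9.6%.

9.6%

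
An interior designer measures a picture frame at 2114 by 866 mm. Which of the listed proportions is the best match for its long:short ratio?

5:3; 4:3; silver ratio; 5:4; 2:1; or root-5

2114/866 ≈ 2.441. Nearest candidates are silver ratio (2.414, off by 0.027) and root-5 (2.236, off by 0.205).

silver ratio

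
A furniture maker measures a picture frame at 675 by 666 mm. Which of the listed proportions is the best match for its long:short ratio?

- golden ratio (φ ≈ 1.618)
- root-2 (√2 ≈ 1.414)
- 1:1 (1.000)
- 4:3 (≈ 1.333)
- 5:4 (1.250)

Ratio = 675 / 666 ≈ 1.014.
Distances: golden ratio 1.618 (Δ 0.604); root-2 1.414 (Δ 0.400); 1:1 1.000 (Δ 0.014); 4:3 1.333 (Δ 0.319); 5:4 1.250 (Δ 0.236).

1:1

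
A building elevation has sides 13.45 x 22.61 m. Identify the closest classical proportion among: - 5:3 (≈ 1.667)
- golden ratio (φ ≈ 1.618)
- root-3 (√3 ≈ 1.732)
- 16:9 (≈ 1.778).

5:3

22.61/13.45 ≈ 1.681. Nearest candidates are 5:3 (1.667, off by 0.014) and root-3 (1.732, off by 0.051).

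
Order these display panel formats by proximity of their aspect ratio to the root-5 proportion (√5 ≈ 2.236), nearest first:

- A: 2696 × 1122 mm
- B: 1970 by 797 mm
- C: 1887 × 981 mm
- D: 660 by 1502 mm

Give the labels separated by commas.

A: 2696/1122 ≈ 2.403 → |2.403 − 2.236| = 0.167
B: 1970/797 ≈ 2.472 → |2.472 − 2.236| = 0.236
C: 1887/981 ≈ 1.924 → |1.924 − 2.236| = 0.312
D: 1502/660 ≈ 2.276 → |2.276 − 2.236| = 0.040

D, A, B, C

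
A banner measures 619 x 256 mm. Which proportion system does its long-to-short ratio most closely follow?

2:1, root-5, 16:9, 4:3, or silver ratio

619/256 ≈ 2.418. Nearest candidates are silver ratio (2.414, off by 0.004) and root-5 (2.236, off by 0.182).

silver ratio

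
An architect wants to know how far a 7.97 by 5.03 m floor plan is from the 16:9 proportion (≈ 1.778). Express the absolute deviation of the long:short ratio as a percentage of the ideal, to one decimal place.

10.9%

Ratio = 7.97 / 5.03 ≈ 1.5845.
Ideal 16:9 ≈ 1.7778. |1.5845 − 1.7778| / 1.7778 ≈ 10.87% → 10.9%.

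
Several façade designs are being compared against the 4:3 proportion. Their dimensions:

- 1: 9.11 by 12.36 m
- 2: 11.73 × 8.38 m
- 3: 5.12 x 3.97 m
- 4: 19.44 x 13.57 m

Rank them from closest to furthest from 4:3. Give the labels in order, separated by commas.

1: 12.36/9.11 ≈ 1.357 → |1.357 − 1.333| = 0.024
2: 11.73/8.38 ≈ 1.400 → |1.400 − 1.333| = 0.067
3: 5.12/3.97 ≈ 1.290 → |1.290 − 1.333| = 0.043
4: 19.44/13.57 ≈ 1.433 → |1.433 − 1.333| = 0.100

1, 3, 2, 4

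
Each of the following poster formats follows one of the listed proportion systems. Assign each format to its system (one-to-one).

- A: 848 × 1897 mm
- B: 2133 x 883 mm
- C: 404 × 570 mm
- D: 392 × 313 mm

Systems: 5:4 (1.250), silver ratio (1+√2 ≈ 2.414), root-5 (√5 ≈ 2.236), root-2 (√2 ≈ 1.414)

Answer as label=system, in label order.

Ratios: A ≈ 2.237; B ≈ 2.416; C ≈ 1.411; D ≈ 1.252.
Targets: 5:4 ≈ 1.250; silver ratio ≈ 2.414; root-5 ≈ 2.236; root-2 ≈ 1.414.

A=root-5, B=silver ratio, C=root-2, D=5:4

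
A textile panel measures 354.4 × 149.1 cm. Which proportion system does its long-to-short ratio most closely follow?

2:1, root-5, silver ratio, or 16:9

silver ratio

354.4/149.1 ≈ 2.377. Nearest candidates are silver ratio (2.414, off by 0.037) and root-5 (2.236, off by 0.141).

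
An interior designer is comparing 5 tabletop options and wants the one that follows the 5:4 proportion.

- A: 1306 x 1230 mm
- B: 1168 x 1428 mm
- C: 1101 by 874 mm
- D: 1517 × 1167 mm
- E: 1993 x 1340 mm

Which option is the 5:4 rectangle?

Target 5:4 ≈ 1.250.
A: 1.062 (Δ0.188)  B: 1.223 (Δ0.027)  C: 1.260 (Δ0.010)  D: 1.300 (Δ0.050)  E: 1.487 (Δ0.237)

C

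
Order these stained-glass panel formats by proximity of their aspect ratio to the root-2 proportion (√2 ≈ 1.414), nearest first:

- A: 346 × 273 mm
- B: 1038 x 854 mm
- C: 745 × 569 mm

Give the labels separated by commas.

C, A, B

A: 346/273 ≈ 1.267 → |1.267 − 1.414| = 0.147
B: 1038/854 ≈ 1.215 → |1.215 − 1.414| = 0.199
C: 745/569 ≈ 1.309 → |1.309 − 1.414| = 0.105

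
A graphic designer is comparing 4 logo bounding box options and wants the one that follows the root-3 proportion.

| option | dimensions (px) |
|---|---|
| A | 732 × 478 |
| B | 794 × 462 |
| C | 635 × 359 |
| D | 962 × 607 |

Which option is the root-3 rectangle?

Ratios (long/short): A ≈ 1.531; B ≈ 1.719; C ≈ 1.769; D ≈ 1.585.
root-3 ≈ 1.732; option B is nearest (Δ 0.013).

B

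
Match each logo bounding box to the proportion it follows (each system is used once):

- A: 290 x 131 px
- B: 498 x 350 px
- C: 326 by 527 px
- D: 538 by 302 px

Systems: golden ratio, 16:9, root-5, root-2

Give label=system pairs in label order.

A=root-5, B=root-2, C=golden ratio, D=16:9

A = 290/131 ≈ 2.214 → root-5 (2.236)
B = 498/350 ≈ 1.423 → root-2 (1.414)
C = 527/326 ≈ 1.617 → golden ratio (1.618)
D = 538/302 ≈ 1.781 → 16:9 (1.778)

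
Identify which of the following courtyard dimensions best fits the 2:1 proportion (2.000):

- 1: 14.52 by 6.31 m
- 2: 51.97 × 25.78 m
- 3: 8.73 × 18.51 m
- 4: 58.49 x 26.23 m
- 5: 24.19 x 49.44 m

2

Target 2:1 ≈ 2.000.
1: 2.301 (Δ0.301)  2: 2.016 (Δ0.016)  3: 2.120 (Δ0.120)  4: 2.230 (Δ0.230)  5: 2.044 (Δ0.044)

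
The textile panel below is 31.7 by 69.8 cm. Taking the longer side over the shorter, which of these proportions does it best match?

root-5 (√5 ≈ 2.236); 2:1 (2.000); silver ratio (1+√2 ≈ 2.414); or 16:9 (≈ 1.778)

root-5

Ratio = 69.8 / 31.7 ≈ 2.202.
Distances: root-5 2.236 (Δ 0.034); 2:1 2.000 (Δ 0.202); silver ratio 2.414 (Δ 0.212); 16:9 1.778 (Δ 0.424).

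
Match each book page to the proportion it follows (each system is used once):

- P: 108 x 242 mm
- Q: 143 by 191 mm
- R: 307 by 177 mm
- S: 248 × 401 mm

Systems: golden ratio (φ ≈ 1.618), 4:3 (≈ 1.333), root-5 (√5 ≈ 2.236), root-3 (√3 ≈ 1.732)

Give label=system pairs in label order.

P=root-5, Q=4:3, R=root-3, S=golden ratio

P = 242/108 ≈ 2.241 → root-5 (2.236)
Q = 191/143 ≈ 1.336 → 4:3 (1.333)
R = 307/177 ≈ 1.734 → root-3 (1.732)
S = 401/248 ≈ 1.617 → golden ratio (1.618)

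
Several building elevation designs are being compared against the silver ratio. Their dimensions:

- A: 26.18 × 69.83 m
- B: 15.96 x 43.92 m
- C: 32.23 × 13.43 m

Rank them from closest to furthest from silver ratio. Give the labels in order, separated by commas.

C, A, B

A: 69.83/26.18 ≈ 2.667 → |2.667 − 2.414| = 0.253
B: 43.92/15.96 ≈ 2.752 → |2.752 − 2.414| = 0.338
C: 32.23/13.43 ≈ 2.400 → |2.400 − 2.414| = 0.014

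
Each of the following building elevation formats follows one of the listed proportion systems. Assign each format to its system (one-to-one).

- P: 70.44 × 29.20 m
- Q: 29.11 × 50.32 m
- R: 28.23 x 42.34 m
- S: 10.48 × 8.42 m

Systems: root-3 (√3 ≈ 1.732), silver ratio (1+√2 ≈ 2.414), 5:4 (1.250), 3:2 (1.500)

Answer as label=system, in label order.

P = 70.44/29.20 ≈ 2.412 → silver ratio (2.414)
Q = 50.32/29.11 ≈ 1.729 → root-3 (1.732)
R = 42.34/28.23 ≈ 1.500 → 3:2 (1.500)
S = 10.48/8.42 ≈ 1.245 → 5:4 (1.250)

P=silver ratio, Q=root-3, R=3:2, S=5:4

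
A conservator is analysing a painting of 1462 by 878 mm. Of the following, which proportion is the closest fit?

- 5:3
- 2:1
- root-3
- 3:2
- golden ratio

1462/878 ≈ 1.665. Nearest candidates are 5:3 (1.667, off by 0.002) and golden ratio (1.618, off by 0.047).

5:3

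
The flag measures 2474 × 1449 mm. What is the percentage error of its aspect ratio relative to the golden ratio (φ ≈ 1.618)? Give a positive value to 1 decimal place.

5.5%

Ratio = 2474 / 1449 ≈ 1.7074.
Ideal golden ratio ≈ 1.6180. |1.7074 − 1.6180| / 1.6180 ≈ 5.53% → 5.5%.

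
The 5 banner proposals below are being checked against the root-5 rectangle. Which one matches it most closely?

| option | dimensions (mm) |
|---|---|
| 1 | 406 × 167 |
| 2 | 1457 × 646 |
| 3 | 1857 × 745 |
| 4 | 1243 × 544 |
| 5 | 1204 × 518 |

2

Ratios (long/short): 1 ≈ 2.431; 2 ≈ 2.255; 3 ≈ 2.493; 4 ≈ 2.285; 5 ≈ 2.324.
root-5 ≈ 2.236; option 2 is nearest (Δ 0.019).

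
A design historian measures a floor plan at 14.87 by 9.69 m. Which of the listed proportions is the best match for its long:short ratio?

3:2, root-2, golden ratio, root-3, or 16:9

3:2

Ratio = 14.87 / 9.69 ≈ 1.535.
Distances: 3:2 1.500 (Δ 0.035); root-2 1.414 (Δ 0.121); golden ratio 1.618 (Δ 0.083); root-3 1.732 (Δ 0.197); 16:9 1.778 (Δ 0.243).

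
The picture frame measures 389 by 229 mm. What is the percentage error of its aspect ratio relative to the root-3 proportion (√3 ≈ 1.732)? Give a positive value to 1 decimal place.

1.9%

Ratio = 389 / 229 ≈ 1.6987.
Ideal root-3 ≈ 1.7321. |1.6987 − 1.7321| / 1.7321 ≈ 1.93% → 1.9%.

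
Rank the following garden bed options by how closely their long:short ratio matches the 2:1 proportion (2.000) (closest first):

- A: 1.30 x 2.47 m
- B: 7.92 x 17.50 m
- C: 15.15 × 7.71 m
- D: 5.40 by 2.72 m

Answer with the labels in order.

Ratios: A = 2.47 / 1.30 ≈ 1.900; B = 17.50 / 7.92 ≈ 2.210; C = 15.15 / 7.71 ≈ 1.965; D = 5.40 / 2.72 ≈ 1.985.
|Δ from 2.000|: A 0.100; B 0.210; C 0.035; D 0.015.

D, C, A, B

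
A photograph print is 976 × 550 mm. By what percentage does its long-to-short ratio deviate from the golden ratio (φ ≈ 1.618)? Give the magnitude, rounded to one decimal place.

9.7%

Ratio = 976 / 550 ≈ 1.7745.
Ideal golden ratio ≈ 1.6180. |1.7745 − 1.6180| / 1.6180 ≈ 9.67% → 9.7%.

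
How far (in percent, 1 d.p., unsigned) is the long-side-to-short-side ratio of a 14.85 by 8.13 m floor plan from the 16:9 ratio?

2.7%

Ratio = 14.85 / 8.13 ≈ 1.8266.
Ideal 16:9 ≈ 1.7778. |1.8266 − 1.7778| / 1.7778 ≈ 2.74% → 2.7%.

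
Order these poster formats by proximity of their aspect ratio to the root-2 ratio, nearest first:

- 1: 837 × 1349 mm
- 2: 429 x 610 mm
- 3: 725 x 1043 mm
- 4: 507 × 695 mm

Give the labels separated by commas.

1: 1349/837 ≈ 1.612 → |1.612 − 1.414| = 0.198
2: 610/429 ≈ 1.422 → |1.422 − 1.414| = 0.008
3: 1043/725 ≈ 1.439 → |1.439 − 1.414| = 0.025
4: 695/507 ≈ 1.371 → |1.371 − 1.414| = 0.043

2, 3, 4, 1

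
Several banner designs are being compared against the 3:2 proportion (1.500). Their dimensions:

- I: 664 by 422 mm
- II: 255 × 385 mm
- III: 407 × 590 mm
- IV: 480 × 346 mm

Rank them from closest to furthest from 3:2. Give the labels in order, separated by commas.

I: 664/422 ≈ 1.573 → |1.573 − 1.500| = 0.073
II: 385/255 ≈ 1.510 → |1.510 − 1.500| = 0.010
III: 590/407 ≈ 1.450 → |1.450 − 1.500| = 0.050
IV: 480/346 ≈ 1.387 → |1.387 − 1.500| = 0.113

II, III, I, IV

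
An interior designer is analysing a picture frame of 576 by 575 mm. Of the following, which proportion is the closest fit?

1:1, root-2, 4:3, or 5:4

1:1

576/575 ≈ 1.002. Nearest candidates are 1:1 (1.000, off by 0.002) and 5:4 (1.250, off by 0.248).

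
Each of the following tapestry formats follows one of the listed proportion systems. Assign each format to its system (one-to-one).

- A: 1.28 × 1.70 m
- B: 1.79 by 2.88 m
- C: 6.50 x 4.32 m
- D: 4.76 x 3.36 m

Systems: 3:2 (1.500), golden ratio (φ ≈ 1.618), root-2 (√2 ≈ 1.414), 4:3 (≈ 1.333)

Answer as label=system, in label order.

A=4:3, B=golden ratio, C=3:2, D=root-2

Ratios: A ≈ 1.328; B ≈ 1.609; C ≈ 1.505; D ≈ 1.417.
Targets: 3:2 ≈ 1.500; golden ratio ≈ 1.618; root-2 ≈ 1.414; 4:3 ≈ 1.333.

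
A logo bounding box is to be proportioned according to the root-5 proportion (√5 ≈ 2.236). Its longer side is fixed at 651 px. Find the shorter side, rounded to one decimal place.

291.1 px

root-5 ≈ 2.23607.
Shorter side = 651 ÷ 2.23607 ≈ 291.136 → 291.1 px.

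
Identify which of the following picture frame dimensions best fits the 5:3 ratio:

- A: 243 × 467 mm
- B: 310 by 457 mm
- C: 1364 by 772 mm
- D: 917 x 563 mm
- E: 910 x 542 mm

Ratios (long/short): A ≈ 1.922; B ≈ 1.474; C ≈ 1.767; D ≈ 1.629; E ≈ 1.679.
5:3 ≈ 1.667; option E is nearest (Δ 0.012).

E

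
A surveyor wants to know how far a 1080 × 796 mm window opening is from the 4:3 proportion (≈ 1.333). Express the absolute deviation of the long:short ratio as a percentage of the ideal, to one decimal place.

Ratio = 1080 / 796 ≈ 1.3568.
Ideal 4:3 ≈ 1.3333. |1.3568 − 1.3333| / 1.3333 ≈ 1.76% → 1.8%.

1.8%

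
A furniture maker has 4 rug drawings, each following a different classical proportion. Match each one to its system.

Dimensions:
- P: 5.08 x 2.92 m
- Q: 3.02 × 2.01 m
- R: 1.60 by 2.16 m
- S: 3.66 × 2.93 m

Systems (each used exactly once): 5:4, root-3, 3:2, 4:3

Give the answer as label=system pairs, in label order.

P = 5.08/2.92 ≈ 1.740 → root-3 (1.732)
Q = 3.02/2.01 ≈ 1.502 → 3:2 (1.500)
R = 2.16/1.60 ≈ 1.350 → 4:3 (1.333)
S = 3.66/2.93 ≈ 1.249 → 5:4 (1.250)

P=root-3, Q=3:2, R=4:3, S=5:4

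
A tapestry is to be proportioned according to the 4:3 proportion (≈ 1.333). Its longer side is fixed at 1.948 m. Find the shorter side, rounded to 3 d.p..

1.461 m

4:3 ≈ 1.33333.
Shorter side = 1.948 ÷ 1.33333 ≈ 1.46100 → 1.461 m.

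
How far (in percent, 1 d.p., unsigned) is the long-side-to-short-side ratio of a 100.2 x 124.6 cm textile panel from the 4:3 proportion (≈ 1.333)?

6.7%

Ratio = 124.6 / 100.2 ≈ 1.2435.
Ideal 4:3 ≈ 1.3333. |1.2435 − 1.3333| / 1.3333 ≈ 6.74% → 6.7%.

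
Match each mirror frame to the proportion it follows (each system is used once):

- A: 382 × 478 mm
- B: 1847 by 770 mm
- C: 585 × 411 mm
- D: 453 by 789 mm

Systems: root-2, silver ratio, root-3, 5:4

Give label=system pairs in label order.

A=5:4, B=silver ratio, C=root-2, D=root-3

A = 478/382 ≈ 1.251 → 5:4 (1.250)
B = 1847/770 ≈ 2.399 → silver ratio (2.414)
C = 585/411 ≈ 1.423 → root-2 (1.414)
D = 789/453 ≈ 1.742 → root-3 (1.732)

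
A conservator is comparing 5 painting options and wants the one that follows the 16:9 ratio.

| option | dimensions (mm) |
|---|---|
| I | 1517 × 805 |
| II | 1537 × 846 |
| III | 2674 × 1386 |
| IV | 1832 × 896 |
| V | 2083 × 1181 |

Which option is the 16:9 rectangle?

Target 16:9 ≈ 1.778.
I: 1.884 (Δ0.106)  II: 1.817 (Δ0.039)  III: 1.929 (Δ0.151)  IV: 2.045 (Δ0.267)  V: 1.764 (Δ0.014)

V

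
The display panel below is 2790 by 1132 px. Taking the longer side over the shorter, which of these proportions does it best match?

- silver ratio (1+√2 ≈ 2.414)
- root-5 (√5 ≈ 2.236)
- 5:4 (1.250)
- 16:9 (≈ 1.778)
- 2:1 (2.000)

Ratio = 2790 / 1132 ≈ 2.465.
Distances: silver ratio 2.414 (Δ 0.051); root-5 2.236 (Δ 0.229); 5:4 1.250 (Δ 1.215); 16:9 1.778 (Δ 0.687); 2:1 2.000 (Δ 0.465).

silver ratio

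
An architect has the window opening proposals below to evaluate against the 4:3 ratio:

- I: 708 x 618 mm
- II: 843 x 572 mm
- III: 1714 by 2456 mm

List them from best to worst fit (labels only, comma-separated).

III, II, I

I: 708/618 ≈ 1.146 → |1.146 − 1.333| = 0.187
II: 843/572 ≈ 1.474 → |1.474 − 1.333| = 0.141
III: 2456/1714 ≈ 1.433 → |1.433 − 1.333| = 0.100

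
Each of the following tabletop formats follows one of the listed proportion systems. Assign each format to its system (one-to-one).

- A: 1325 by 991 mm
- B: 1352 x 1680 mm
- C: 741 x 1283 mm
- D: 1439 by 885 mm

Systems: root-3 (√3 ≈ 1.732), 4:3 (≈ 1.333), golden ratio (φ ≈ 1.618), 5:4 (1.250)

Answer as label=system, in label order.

Ratios: A ≈ 1.337; B ≈ 1.243; C ≈ 1.731; D ≈ 1.626.
Targets: root-3 ≈ 1.732; 4:3 ≈ 1.333; golden ratio ≈ 1.618; 5:4 ≈ 1.250.

A=4:3, B=5:4, C=root-3, D=golden ratio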